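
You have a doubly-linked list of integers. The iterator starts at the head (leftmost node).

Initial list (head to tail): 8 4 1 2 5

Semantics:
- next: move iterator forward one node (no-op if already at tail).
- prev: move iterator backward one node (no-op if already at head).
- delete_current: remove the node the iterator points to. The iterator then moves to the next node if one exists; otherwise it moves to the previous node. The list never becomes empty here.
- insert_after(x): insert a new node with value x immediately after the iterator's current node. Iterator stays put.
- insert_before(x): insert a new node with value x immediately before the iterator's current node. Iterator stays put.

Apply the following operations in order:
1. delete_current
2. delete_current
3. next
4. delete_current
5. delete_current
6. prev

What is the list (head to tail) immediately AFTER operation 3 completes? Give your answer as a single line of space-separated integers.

Answer: 1 2 5

Derivation:
After 1 (delete_current): list=[4, 1, 2, 5] cursor@4
After 2 (delete_current): list=[1, 2, 5] cursor@1
After 3 (next): list=[1, 2, 5] cursor@2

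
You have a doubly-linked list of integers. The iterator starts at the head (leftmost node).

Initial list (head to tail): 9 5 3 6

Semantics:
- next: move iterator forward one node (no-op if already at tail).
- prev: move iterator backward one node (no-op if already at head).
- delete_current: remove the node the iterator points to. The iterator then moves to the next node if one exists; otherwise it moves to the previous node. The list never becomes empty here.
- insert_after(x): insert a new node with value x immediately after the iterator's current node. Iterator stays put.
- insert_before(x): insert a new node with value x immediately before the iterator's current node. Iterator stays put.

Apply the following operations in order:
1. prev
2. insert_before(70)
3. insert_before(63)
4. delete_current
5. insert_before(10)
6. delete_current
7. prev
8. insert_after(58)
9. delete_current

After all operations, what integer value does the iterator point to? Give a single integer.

Answer: 58

Derivation:
After 1 (prev): list=[9, 5, 3, 6] cursor@9
After 2 (insert_before(70)): list=[70, 9, 5, 3, 6] cursor@9
After 3 (insert_before(63)): list=[70, 63, 9, 5, 3, 6] cursor@9
After 4 (delete_current): list=[70, 63, 5, 3, 6] cursor@5
After 5 (insert_before(10)): list=[70, 63, 10, 5, 3, 6] cursor@5
After 6 (delete_current): list=[70, 63, 10, 3, 6] cursor@3
After 7 (prev): list=[70, 63, 10, 3, 6] cursor@10
After 8 (insert_after(58)): list=[70, 63, 10, 58, 3, 6] cursor@10
After 9 (delete_current): list=[70, 63, 58, 3, 6] cursor@58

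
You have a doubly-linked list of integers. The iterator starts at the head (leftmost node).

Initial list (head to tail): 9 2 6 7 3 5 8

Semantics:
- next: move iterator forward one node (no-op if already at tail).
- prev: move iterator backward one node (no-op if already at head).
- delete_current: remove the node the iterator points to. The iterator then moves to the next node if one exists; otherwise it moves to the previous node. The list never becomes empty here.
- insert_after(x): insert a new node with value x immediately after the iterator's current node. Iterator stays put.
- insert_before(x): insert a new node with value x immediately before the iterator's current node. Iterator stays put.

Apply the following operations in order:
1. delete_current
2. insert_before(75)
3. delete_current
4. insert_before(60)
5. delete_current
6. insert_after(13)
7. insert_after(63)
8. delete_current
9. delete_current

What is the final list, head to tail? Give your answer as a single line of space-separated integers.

After 1 (delete_current): list=[2, 6, 7, 3, 5, 8] cursor@2
After 2 (insert_before(75)): list=[75, 2, 6, 7, 3, 5, 8] cursor@2
After 3 (delete_current): list=[75, 6, 7, 3, 5, 8] cursor@6
After 4 (insert_before(60)): list=[75, 60, 6, 7, 3, 5, 8] cursor@6
After 5 (delete_current): list=[75, 60, 7, 3, 5, 8] cursor@7
After 6 (insert_after(13)): list=[75, 60, 7, 13, 3, 5, 8] cursor@7
After 7 (insert_after(63)): list=[75, 60, 7, 63, 13, 3, 5, 8] cursor@7
After 8 (delete_current): list=[75, 60, 63, 13, 3, 5, 8] cursor@63
After 9 (delete_current): list=[75, 60, 13, 3, 5, 8] cursor@13

Answer: 75 60 13 3 5 8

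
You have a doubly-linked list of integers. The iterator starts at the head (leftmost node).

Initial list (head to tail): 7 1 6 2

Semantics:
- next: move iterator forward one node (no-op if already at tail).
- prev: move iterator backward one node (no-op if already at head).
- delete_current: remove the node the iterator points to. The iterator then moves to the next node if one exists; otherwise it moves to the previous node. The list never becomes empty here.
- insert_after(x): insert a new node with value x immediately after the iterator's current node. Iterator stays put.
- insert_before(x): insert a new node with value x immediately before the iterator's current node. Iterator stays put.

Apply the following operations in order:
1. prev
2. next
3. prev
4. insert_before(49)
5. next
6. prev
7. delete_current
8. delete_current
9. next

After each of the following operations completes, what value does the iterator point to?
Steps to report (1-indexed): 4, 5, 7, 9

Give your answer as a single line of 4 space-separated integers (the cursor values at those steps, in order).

After 1 (prev): list=[7, 1, 6, 2] cursor@7
After 2 (next): list=[7, 1, 6, 2] cursor@1
After 3 (prev): list=[7, 1, 6, 2] cursor@7
After 4 (insert_before(49)): list=[49, 7, 1, 6, 2] cursor@7
After 5 (next): list=[49, 7, 1, 6, 2] cursor@1
After 6 (prev): list=[49, 7, 1, 6, 2] cursor@7
After 7 (delete_current): list=[49, 1, 6, 2] cursor@1
After 8 (delete_current): list=[49, 6, 2] cursor@6
After 9 (next): list=[49, 6, 2] cursor@2

Answer: 7 1 1 2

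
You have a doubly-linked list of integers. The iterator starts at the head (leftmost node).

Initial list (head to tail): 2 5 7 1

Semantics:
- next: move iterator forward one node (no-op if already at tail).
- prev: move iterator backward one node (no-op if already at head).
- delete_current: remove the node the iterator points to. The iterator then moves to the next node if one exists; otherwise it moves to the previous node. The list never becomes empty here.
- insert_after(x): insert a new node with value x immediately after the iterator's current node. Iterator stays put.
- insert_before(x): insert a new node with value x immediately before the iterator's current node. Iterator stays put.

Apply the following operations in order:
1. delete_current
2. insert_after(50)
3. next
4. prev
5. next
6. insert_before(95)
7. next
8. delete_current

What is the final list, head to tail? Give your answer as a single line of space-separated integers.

After 1 (delete_current): list=[5, 7, 1] cursor@5
After 2 (insert_after(50)): list=[5, 50, 7, 1] cursor@5
After 3 (next): list=[5, 50, 7, 1] cursor@50
After 4 (prev): list=[5, 50, 7, 1] cursor@5
After 5 (next): list=[5, 50, 7, 1] cursor@50
After 6 (insert_before(95)): list=[5, 95, 50, 7, 1] cursor@50
After 7 (next): list=[5, 95, 50, 7, 1] cursor@7
After 8 (delete_current): list=[5, 95, 50, 1] cursor@1

Answer: 5 95 50 1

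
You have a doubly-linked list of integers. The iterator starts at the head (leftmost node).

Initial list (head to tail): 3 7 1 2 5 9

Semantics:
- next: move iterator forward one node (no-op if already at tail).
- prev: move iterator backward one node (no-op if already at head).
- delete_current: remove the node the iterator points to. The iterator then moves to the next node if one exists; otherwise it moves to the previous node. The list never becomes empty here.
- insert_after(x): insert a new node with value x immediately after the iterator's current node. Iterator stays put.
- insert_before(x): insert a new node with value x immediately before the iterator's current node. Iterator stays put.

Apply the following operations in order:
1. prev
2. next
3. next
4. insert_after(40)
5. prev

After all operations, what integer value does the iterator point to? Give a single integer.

After 1 (prev): list=[3, 7, 1, 2, 5, 9] cursor@3
After 2 (next): list=[3, 7, 1, 2, 5, 9] cursor@7
After 3 (next): list=[3, 7, 1, 2, 5, 9] cursor@1
After 4 (insert_after(40)): list=[3, 7, 1, 40, 2, 5, 9] cursor@1
After 5 (prev): list=[3, 7, 1, 40, 2, 5, 9] cursor@7

Answer: 7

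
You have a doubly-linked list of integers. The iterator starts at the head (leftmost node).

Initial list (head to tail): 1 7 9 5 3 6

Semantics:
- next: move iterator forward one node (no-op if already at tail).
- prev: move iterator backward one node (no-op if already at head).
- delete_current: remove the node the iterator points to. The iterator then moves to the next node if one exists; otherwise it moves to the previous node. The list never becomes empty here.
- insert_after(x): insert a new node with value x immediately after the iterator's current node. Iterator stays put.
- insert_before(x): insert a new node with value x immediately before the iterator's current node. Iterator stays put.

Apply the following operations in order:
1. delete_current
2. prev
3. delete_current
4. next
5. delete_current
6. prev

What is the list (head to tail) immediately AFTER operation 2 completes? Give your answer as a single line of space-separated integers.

Answer: 7 9 5 3 6

Derivation:
After 1 (delete_current): list=[7, 9, 5, 3, 6] cursor@7
After 2 (prev): list=[7, 9, 5, 3, 6] cursor@7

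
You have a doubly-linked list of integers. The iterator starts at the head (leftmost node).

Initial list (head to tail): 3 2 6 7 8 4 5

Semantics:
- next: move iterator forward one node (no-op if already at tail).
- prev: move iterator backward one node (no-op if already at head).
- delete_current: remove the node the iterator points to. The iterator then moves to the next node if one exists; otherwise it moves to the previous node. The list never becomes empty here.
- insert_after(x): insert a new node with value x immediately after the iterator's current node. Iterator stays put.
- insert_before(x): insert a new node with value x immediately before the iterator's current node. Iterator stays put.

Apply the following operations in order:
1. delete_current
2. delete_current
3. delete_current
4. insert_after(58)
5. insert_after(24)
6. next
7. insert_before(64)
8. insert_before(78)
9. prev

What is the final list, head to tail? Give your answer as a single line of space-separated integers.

Answer: 7 64 78 24 58 8 4 5

Derivation:
After 1 (delete_current): list=[2, 6, 7, 8, 4, 5] cursor@2
After 2 (delete_current): list=[6, 7, 8, 4, 5] cursor@6
After 3 (delete_current): list=[7, 8, 4, 5] cursor@7
After 4 (insert_after(58)): list=[7, 58, 8, 4, 5] cursor@7
After 5 (insert_after(24)): list=[7, 24, 58, 8, 4, 5] cursor@7
After 6 (next): list=[7, 24, 58, 8, 4, 5] cursor@24
After 7 (insert_before(64)): list=[7, 64, 24, 58, 8, 4, 5] cursor@24
After 8 (insert_before(78)): list=[7, 64, 78, 24, 58, 8, 4, 5] cursor@24
After 9 (prev): list=[7, 64, 78, 24, 58, 8, 4, 5] cursor@78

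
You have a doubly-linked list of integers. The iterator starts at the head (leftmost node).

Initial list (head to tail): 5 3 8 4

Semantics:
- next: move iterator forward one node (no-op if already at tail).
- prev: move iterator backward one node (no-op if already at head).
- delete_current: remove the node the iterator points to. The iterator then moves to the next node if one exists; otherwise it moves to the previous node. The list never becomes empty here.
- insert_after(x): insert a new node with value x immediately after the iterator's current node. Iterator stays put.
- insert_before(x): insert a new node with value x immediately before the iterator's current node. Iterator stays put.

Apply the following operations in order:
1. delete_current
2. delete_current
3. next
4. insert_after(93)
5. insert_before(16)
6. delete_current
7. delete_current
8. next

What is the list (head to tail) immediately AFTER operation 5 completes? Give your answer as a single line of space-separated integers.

Answer: 8 16 4 93

Derivation:
After 1 (delete_current): list=[3, 8, 4] cursor@3
After 2 (delete_current): list=[8, 4] cursor@8
After 3 (next): list=[8, 4] cursor@4
After 4 (insert_after(93)): list=[8, 4, 93] cursor@4
After 5 (insert_before(16)): list=[8, 16, 4, 93] cursor@4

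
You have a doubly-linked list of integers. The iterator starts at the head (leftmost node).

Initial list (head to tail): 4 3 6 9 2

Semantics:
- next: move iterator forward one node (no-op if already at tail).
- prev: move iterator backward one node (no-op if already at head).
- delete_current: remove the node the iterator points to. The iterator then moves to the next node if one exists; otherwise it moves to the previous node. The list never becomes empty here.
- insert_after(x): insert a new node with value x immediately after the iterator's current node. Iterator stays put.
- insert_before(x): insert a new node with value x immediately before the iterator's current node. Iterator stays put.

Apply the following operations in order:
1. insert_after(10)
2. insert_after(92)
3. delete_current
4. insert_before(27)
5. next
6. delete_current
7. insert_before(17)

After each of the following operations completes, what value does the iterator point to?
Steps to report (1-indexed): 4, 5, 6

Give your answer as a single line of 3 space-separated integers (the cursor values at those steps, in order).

Answer: 92 10 3

Derivation:
After 1 (insert_after(10)): list=[4, 10, 3, 6, 9, 2] cursor@4
After 2 (insert_after(92)): list=[4, 92, 10, 3, 6, 9, 2] cursor@4
After 3 (delete_current): list=[92, 10, 3, 6, 9, 2] cursor@92
After 4 (insert_before(27)): list=[27, 92, 10, 3, 6, 9, 2] cursor@92
After 5 (next): list=[27, 92, 10, 3, 6, 9, 2] cursor@10
After 6 (delete_current): list=[27, 92, 3, 6, 9, 2] cursor@3
After 7 (insert_before(17)): list=[27, 92, 17, 3, 6, 9, 2] cursor@3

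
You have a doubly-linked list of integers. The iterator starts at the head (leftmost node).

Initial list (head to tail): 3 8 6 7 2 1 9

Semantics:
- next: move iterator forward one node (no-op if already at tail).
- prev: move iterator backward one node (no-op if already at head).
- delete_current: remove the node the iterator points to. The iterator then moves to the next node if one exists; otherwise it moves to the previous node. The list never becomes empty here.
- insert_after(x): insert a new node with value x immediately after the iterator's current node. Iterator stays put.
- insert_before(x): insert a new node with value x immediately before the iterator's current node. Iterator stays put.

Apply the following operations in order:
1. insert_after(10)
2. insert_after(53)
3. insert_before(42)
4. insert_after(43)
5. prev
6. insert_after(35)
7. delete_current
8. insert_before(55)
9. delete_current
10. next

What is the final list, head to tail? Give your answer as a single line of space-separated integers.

After 1 (insert_after(10)): list=[3, 10, 8, 6, 7, 2, 1, 9] cursor@3
After 2 (insert_after(53)): list=[3, 53, 10, 8, 6, 7, 2, 1, 9] cursor@3
After 3 (insert_before(42)): list=[42, 3, 53, 10, 8, 6, 7, 2, 1, 9] cursor@3
After 4 (insert_after(43)): list=[42, 3, 43, 53, 10, 8, 6, 7, 2, 1, 9] cursor@3
After 5 (prev): list=[42, 3, 43, 53, 10, 8, 6, 7, 2, 1, 9] cursor@42
After 6 (insert_after(35)): list=[42, 35, 3, 43, 53, 10, 8, 6, 7, 2, 1, 9] cursor@42
After 7 (delete_current): list=[35, 3, 43, 53, 10, 8, 6, 7, 2, 1, 9] cursor@35
After 8 (insert_before(55)): list=[55, 35, 3, 43, 53, 10, 8, 6, 7, 2, 1, 9] cursor@35
After 9 (delete_current): list=[55, 3, 43, 53, 10, 8, 6, 7, 2, 1, 9] cursor@3
After 10 (next): list=[55, 3, 43, 53, 10, 8, 6, 7, 2, 1, 9] cursor@43

Answer: 55 3 43 53 10 8 6 7 2 1 9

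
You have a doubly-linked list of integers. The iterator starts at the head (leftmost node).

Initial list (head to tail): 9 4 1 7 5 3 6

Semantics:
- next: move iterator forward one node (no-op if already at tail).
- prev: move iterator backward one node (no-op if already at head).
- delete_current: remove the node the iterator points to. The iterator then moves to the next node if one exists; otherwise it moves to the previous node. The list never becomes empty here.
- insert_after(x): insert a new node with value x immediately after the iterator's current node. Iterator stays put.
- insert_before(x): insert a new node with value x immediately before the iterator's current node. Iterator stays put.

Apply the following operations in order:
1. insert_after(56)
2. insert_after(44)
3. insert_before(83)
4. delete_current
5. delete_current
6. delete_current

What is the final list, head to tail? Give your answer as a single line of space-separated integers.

After 1 (insert_after(56)): list=[9, 56, 4, 1, 7, 5, 3, 6] cursor@9
After 2 (insert_after(44)): list=[9, 44, 56, 4, 1, 7, 5, 3, 6] cursor@9
After 3 (insert_before(83)): list=[83, 9, 44, 56, 4, 1, 7, 5, 3, 6] cursor@9
After 4 (delete_current): list=[83, 44, 56, 4, 1, 7, 5, 3, 6] cursor@44
After 5 (delete_current): list=[83, 56, 4, 1, 7, 5, 3, 6] cursor@56
After 6 (delete_current): list=[83, 4, 1, 7, 5, 3, 6] cursor@4

Answer: 83 4 1 7 5 3 6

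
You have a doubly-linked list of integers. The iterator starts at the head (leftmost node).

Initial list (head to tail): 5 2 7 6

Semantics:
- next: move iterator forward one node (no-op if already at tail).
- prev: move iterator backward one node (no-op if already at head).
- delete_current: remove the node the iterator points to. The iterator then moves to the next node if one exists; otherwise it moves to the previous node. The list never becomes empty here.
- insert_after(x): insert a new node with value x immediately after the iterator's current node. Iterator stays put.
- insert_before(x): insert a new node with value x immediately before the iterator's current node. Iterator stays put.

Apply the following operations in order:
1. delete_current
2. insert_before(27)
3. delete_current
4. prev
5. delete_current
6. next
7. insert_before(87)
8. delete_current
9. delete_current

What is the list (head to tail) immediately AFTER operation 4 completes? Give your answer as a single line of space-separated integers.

After 1 (delete_current): list=[2, 7, 6] cursor@2
After 2 (insert_before(27)): list=[27, 2, 7, 6] cursor@2
After 3 (delete_current): list=[27, 7, 6] cursor@7
After 4 (prev): list=[27, 7, 6] cursor@27

Answer: 27 7 6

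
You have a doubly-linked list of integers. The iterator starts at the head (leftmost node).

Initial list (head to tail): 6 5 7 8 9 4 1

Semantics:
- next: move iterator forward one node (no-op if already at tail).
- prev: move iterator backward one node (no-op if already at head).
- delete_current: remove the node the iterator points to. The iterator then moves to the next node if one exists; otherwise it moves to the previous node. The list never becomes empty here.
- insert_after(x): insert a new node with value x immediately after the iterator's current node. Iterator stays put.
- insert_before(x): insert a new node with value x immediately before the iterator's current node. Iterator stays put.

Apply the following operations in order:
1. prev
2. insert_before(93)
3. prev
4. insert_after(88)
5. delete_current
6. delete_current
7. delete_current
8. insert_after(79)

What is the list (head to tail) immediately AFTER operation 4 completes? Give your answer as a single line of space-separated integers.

After 1 (prev): list=[6, 5, 7, 8, 9, 4, 1] cursor@6
After 2 (insert_before(93)): list=[93, 6, 5, 7, 8, 9, 4, 1] cursor@6
After 3 (prev): list=[93, 6, 5, 7, 8, 9, 4, 1] cursor@93
After 4 (insert_after(88)): list=[93, 88, 6, 5, 7, 8, 9, 4, 1] cursor@93

Answer: 93 88 6 5 7 8 9 4 1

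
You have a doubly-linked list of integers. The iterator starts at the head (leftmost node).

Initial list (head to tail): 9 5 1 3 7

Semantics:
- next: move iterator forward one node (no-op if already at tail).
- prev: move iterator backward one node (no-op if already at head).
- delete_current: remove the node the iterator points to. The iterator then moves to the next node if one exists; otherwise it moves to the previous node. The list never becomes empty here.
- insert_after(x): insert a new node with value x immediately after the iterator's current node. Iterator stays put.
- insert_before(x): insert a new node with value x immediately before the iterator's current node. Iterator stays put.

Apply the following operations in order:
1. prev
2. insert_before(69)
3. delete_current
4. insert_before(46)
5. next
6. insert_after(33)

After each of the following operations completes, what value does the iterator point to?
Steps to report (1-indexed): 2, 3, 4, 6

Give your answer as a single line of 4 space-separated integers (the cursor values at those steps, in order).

After 1 (prev): list=[9, 5, 1, 3, 7] cursor@9
After 2 (insert_before(69)): list=[69, 9, 5, 1, 3, 7] cursor@9
After 3 (delete_current): list=[69, 5, 1, 3, 7] cursor@5
After 4 (insert_before(46)): list=[69, 46, 5, 1, 3, 7] cursor@5
After 5 (next): list=[69, 46, 5, 1, 3, 7] cursor@1
After 6 (insert_after(33)): list=[69, 46, 5, 1, 33, 3, 7] cursor@1

Answer: 9 5 5 1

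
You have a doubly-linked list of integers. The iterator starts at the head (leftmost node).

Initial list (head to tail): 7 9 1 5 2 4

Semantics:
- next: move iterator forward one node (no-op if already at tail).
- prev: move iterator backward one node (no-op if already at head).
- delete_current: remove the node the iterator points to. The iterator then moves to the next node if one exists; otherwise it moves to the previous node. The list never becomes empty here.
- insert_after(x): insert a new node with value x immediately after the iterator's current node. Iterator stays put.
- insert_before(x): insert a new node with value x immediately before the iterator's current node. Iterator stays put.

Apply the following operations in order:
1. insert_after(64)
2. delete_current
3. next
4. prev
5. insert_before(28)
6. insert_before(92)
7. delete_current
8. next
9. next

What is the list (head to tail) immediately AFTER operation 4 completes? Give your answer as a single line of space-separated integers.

Answer: 64 9 1 5 2 4

Derivation:
After 1 (insert_after(64)): list=[7, 64, 9, 1, 5, 2, 4] cursor@7
After 2 (delete_current): list=[64, 9, 1, 5, 2, 4] cursor@64
After 3 (next): list=[64, 9, 1, 5, 2, 4] cursor@9
After 4 (prev): list=[64, 9, 1, 5, 2, 4] cursor@64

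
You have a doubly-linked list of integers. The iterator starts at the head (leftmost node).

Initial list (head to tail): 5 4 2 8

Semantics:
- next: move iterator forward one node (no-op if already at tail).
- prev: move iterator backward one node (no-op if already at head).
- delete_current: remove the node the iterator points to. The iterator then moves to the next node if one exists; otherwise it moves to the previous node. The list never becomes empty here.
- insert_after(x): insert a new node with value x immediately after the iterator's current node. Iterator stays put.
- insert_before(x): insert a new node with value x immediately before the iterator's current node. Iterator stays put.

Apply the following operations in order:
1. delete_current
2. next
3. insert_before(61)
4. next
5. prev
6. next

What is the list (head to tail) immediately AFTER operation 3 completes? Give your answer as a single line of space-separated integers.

After 1 (delete_current): list=[4, 2, 8] cursor@4
After 2 (next): list=[4, 2, 8] cursor@2
After 3 (insert_before(61)): list=[4, 61, 2, 8] cursor@2

Answer: 4 61 2 8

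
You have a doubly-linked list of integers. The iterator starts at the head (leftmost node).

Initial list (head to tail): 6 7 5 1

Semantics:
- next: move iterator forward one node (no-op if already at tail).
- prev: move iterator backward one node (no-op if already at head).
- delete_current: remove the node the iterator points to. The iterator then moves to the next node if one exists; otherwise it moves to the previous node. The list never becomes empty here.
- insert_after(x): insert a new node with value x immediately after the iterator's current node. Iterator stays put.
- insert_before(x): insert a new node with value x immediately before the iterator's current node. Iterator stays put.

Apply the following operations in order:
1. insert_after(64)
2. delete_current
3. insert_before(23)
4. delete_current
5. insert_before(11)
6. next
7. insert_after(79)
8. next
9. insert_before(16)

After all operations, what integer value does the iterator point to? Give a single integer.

After 1 (insert_after(64)): list=[6, 64, 7, 5, 1] cursor@6
After 2 (delete_current): list=[64, 7, 5, 1] cursor@64
After 3 (insert_before(23)): list=[23, 64, 7, 5, 1] cursor@64
After 4 (delete_current): list=[23, 7, 5, 1] cursor@7
After 5 (insert_before(11)): list=[23, 11, 7, 5, 1] cursor@7
After 6 (next): list=[23, 11, 7, 5, 1] cursor@5
After 7 (insert_after(79)): list=[23, 11, 7, 5, 79, 1] cursor@5
After 8 (next): list=[23, 11, 7, 5, 79, 1] cursor@79
After 9 (insert_before(16)): list=[23, 11, 7, 5, 16, 79, 1] cursor@79

Answer: 79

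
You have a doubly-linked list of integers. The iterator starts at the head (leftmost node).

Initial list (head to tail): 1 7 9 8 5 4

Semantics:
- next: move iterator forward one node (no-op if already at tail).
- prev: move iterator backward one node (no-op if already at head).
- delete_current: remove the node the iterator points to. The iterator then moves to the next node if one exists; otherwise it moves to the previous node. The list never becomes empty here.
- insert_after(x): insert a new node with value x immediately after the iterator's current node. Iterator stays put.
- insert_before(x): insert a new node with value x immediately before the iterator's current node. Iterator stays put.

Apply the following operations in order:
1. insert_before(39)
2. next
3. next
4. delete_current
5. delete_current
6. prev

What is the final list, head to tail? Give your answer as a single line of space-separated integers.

Answer: 39 1 7 5 4

Derivation:
After 1 (insert_before(39)): list=[39, 1, 7, 9, 8, 5, 4] cursor@1
After 2 (next): list=[39, 1, 7, 9, 8, 5, 4] cursor@7
After 3 (next): list=[39, 1, 7, 9, 8, 5, 4] cursor@9
After 4 (delete_current): list=[39, 1, 7, 8, 5, 4] cursor@8
After 5 (delete_current): list=[39, 1, 7, 5, 4] cursor@5
After 6 (prev): list=[39, 1, 7, 5, 4] cursor@7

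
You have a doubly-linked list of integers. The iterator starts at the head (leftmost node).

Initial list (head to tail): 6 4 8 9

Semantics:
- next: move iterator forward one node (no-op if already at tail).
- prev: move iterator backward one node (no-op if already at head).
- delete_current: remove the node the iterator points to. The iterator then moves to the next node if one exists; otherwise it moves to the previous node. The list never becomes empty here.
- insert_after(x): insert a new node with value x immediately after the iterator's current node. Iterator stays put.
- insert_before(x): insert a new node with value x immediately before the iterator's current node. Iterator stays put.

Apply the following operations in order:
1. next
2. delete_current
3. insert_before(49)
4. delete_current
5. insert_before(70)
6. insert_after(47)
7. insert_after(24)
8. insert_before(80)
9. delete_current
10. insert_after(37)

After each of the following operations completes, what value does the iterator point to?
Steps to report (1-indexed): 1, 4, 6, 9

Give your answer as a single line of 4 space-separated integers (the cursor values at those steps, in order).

Answer: 4 9 9 24

Derivation:
After 1 (next): list=[6, 4, 8, 9] cursor@4
After 2 (delete_current): list=[6, 8, 9] cursor@8
After 3 (insert_before(49)): list=[6, 49, 8, 9] cursor@8
After 4 (delete_current): list=[6, 49, 9] cursor@9
After 5 (insert_before(70)): list=[6, 49, 70, 9] cursor@9
After 6 (insert_after(47)): list=[6, 49, 70, 9, 47] cursor@9
After 7 (insert_after(24)): list=[6, 49, 70, 9, 24, 47] cursor@9
After 8 (insert_before(80)): list=[6, 49, 70, 80, 9, 24, 47] cursor@9
After 9 (delete_current): list=[6, 49, 70, 80, 24, 47] cursor@24
After 10 (insert_after(37)): list=[6, 49, 70, 80, 24, 37, 47] cursor@24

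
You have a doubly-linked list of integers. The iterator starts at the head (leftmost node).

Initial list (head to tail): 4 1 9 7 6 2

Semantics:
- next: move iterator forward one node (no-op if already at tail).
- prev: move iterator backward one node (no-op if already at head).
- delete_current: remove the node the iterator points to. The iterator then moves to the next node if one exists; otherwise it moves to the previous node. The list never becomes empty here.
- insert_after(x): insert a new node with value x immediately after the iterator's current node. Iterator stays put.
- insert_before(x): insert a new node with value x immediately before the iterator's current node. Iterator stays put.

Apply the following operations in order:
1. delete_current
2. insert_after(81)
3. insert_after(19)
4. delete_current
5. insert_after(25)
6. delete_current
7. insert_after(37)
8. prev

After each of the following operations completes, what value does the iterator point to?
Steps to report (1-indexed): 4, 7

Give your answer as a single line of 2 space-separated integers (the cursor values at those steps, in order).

After 1 (delete_current): list=[1, 9, 7, 6, 2] cursor@1
After 2 (insert_after(81)): list=[1, 81, 9, 7, 6, 2] cursor@1
After 3 (insert_after(19)): list=[1, 19, 81, 9, 7, 6, 2] cursor@1
After 4 (delete_current): list=[19, 81, 9, 7, 6, 2] cursor@19
After 5 (insert_after(25)): list=[19, 25, 81, 9, 7, 6, 2] cursor@19
After 6 (delete_current): list=[25, 81, 9, 7, 6, 2] cursor@25
After 7 (insert_after(37)): list=[25, 37, 81, 9, 7, 6, 2] cursor@25
After 8 (prev): list=[25, 37, 81, 9, 7, 6, 2] cursor@25

Answer: 19 25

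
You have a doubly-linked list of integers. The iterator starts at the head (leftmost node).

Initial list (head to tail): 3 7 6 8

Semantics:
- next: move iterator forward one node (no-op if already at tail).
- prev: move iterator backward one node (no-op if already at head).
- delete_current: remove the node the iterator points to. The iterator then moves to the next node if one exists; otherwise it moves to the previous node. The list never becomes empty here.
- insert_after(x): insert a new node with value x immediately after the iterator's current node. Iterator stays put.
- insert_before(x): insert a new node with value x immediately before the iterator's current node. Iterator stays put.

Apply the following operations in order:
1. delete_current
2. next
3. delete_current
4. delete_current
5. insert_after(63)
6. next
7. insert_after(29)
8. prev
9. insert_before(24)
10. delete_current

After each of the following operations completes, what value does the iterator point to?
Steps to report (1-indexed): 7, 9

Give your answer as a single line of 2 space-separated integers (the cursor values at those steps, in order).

Answer: 63 7

Derivation:
After 1 (delete_current): list=[7, 6, 8] cursor@7
After 2 (next): list=[7, 6, 8] cursor@6
After 3 (delete_current): list=[7, 8] cursor@8
After 4 (delete_current): list=[7] cursor@7
After 5 (insert_after(63)): list=[7, 63] cursor@7
After 6 (next): list=[7, 63] cursor@63
After 7 (insert_after(29)): list=[7, 63, 29] cursor@63
After 8 (prev): list=[7, 63, 29] cursor@7
After 9 (insert_before(24)): list=[24, 7, 63, 29] cursor@7
After 10 (delete_current): list=[24, 63, 29] cursor@63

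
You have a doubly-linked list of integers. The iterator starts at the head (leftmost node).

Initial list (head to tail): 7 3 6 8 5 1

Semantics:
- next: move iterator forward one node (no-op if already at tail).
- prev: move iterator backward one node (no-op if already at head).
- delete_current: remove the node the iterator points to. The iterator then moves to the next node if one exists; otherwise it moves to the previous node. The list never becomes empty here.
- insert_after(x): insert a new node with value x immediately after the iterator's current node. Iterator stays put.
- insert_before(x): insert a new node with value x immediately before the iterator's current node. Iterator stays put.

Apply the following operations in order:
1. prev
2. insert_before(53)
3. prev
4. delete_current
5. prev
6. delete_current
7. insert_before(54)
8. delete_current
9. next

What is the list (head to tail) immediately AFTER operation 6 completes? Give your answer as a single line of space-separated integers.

After 1 (prev): list=[7, 3, 6, 8, 5, 1] cursor@7
After 2 (insert_before(53)): list=[53, 7, 3, 6, 8, 5, 1] cursor@7
After 3 (prev): list=[53, 7, 3, 6, 8, 5, 1] cursor@53
After 4 (delete_current): list=[7, 3, 6, 8, 5, 1] cursor@7
After 5 (prev): list=[7, 3, 6, 8, 5, 1] cursor@7
After 6 (delete_current): list=[3, 6, 8, 5, 1] cursor@3

Answer: 3 6 8 5 1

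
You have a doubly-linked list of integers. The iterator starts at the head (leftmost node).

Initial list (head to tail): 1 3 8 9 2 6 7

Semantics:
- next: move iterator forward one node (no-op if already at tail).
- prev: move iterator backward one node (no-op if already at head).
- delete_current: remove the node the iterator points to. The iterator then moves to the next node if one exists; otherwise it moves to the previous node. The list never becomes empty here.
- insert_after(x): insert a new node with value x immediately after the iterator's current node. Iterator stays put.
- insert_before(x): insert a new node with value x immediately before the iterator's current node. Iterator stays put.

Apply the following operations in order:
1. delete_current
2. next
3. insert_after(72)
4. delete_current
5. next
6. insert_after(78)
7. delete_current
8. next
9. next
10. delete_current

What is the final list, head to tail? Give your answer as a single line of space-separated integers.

Answer: 3 72 78 2 7

Derivation:
After 1 (delete_current): list=[3, 8, 9, 2, 6, 7] cursor@3
After 2 (next): list=[3, 8, 9, 2, 6, 7] cursor@8
After 3 (insert_after(72)): list=[3, 8, 72, 9, 2, 6, 7] cursor@8
After 4 (delete_current): list=[3, 72, 9, 2, 6, 7] cursor@72
After 5 (next): list=[3, 72, 9, 2, 6, 7] cursor@9
After 6 (insert_after(78)): list=[3, 72, 9, 78, 2, 6, 7] cursor@9
After 7 (delete_current): list=[3, 72, 78, 2, 6, 7] cursor@78
After 8 (next): list=[3, 72, 78, 2, 6, 7] cursor@2
After 9 (next): list=[3, 72, 78, 2, 6, 7] cursor@6
After 10 (delete_current): list=[3, 72, 78, 2, 7] cursor@7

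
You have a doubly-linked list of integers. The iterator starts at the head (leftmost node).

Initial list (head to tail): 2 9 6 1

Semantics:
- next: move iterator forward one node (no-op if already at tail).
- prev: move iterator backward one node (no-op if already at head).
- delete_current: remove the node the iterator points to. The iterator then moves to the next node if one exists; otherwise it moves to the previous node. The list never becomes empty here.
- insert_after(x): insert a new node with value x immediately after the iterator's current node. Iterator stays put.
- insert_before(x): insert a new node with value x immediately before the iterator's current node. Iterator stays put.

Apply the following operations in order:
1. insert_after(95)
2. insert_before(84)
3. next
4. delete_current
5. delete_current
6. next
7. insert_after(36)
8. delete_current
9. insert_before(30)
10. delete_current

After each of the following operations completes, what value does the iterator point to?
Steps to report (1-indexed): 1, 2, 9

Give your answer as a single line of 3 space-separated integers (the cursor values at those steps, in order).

After 1 (insert_after(95)): list=[2, 95, 9, 6, 1] cursor@2
After 2 (insert_before(84)): list=[84, 2, 95, 9, 6, 1] cursor@2
After 3 (next): list=[84, 2, 95, 9, 6, 1] cursor@95
After 4 (delete_current): list=[84, 2, 9, 6, 1] cursor@9
After 5 (delete_current): list=[84, 2, 6, 1] cursor@6
After 6 (next): list=[84, 2, 6, 1] cursor@1
After 7 (insert_after(36)): list=[84, 2, 6, 1, 36] cursor@1
After 8 (delete_current): list=[84, 2, 6, 36] cursor@36
After 9 (insert_before(30)): list=[84, 2, 6, 30, 36] cursor@36
After 10 (delete_current): list=[84, 2, 6, 30] cursor@30

Answer: 2 2 36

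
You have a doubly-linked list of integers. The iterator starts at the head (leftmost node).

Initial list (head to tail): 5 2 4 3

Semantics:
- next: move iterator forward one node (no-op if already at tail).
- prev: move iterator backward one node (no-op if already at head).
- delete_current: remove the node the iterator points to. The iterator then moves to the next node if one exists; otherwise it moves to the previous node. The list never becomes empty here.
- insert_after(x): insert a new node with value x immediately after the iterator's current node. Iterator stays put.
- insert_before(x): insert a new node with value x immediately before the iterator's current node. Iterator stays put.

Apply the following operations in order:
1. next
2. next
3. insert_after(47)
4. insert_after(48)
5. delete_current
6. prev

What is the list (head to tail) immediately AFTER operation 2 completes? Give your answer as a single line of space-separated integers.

Answer: 5 2 4 3

Derivation:
After 1 (next): list=[5, 2, 4, 3] cursor@2
After 2 (next): list=[5, 2, 4, 3] cursor@4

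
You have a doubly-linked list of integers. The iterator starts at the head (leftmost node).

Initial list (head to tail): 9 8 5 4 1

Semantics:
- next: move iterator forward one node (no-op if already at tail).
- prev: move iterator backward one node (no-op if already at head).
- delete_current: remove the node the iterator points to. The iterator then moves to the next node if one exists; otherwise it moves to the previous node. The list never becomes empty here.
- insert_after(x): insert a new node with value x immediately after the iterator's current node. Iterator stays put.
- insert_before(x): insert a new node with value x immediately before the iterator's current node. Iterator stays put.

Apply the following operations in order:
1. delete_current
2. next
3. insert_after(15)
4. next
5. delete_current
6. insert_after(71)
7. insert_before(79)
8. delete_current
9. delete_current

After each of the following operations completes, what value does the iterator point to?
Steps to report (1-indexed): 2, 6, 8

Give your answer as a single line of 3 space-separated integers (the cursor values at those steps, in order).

After 1 (delete_current): list=[8, 5, 4, 1] cursor@8
After 2 (next): list=[8, 5, 4, 1] cursor@5
After 3 (insert_after(15)): list=[8, 5, 15, 4, 1] cursor@5
After 4 (next): list=[8, 5, 15, 4, 1] cursor@15
After 5 (delete_current): list=[8, 5, 4, 1] cursor@4
After 6 (insert_after(71)): list=[8, 5, 4, 71, 1] cursor@4
After 7 (insert_before(79)): list=[8, 5, 79, 4, 71, 1] cursor@4
After 8 (delete_current): list=[8, 5, 79, 71, 1] cursor@71
After 9 (delete_current): list=[8, 5, 79, 1] cursor@1

Answer: 5 4 71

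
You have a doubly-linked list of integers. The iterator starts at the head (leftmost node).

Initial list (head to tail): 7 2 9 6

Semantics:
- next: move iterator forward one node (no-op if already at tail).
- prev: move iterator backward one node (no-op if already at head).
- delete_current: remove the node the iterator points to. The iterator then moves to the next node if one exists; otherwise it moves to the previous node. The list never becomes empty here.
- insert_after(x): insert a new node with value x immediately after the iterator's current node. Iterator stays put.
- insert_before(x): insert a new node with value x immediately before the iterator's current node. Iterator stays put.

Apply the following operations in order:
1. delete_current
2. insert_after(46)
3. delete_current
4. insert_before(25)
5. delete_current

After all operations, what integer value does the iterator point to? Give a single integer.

After 1 (delete_current): list=[2, 9, 6] cursor@2
After 2 (insert_after(46)): list=[2, 46, 9, 6] cursor@2
After 3 (delete_current): list=[46, 9, 6] cursor@46
After 4 (insert_before(25)): list=[25, 46, 9, 6] cursor@46
After 5 (delete_current): list=[25, 9, 6] cursor@9

Answer: 9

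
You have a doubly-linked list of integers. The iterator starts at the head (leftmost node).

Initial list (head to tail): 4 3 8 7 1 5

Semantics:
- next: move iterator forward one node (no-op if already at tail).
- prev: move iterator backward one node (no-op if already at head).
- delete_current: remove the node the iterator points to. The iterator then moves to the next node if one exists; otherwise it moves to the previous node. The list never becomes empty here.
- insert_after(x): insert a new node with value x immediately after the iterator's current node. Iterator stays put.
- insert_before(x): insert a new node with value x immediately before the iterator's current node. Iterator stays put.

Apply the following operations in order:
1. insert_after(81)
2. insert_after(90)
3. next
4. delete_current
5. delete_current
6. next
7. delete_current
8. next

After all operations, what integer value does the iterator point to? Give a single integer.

Answer: 1

Derivation:
After 1 (insert_after(81)): list=[4, 81, 3, 8, 7, 1, 5] cursor@4
After 2 (insert_after(90)): list=[4, 90, 81, 3, 8, 7, 1, 5] cursor@4
After 3 (next): list=[4, 90, 81, 3, 8, 7, 1, 5] cursor@90
After 4 (delete_current): list=[4, 81, 3, 8, 7, 1, 5] cursor@81
After 5 (delete_current): list=[4, 3, 8, 7, 1, 5] cursor@3
After 6 (next): list=[4, 3, 8, 7, 1, 5] cursor@8
After 7 (delete_current): list=[4, 3, 7, 1, 5] cursor@7
After 8 (next): list=[4, 3, 7, 1, 5] cursor@1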